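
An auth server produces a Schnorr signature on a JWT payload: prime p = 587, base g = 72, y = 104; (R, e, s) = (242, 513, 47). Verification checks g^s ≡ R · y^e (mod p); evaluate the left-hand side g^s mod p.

417

72^47 mod 587 = 417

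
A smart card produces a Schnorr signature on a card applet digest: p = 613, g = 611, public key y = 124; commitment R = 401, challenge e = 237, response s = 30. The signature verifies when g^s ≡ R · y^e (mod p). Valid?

yes

g^s mod p:
611^2 = 373321 ≡ 4
611^4 ≡ 4^2 = 16
611^8 ≡ 16^2 = 256
611^16 ≡ 256^2 = 65536 ≡ 558
30 = 16 + 8 + 4 + 2, so 611^30 ≡ 558·256·16·4 ≡ 603 (mod 613)
R · y^e mod p:
124^2 = 15376 ≡ 51
124^4 ≡ 51^2 = 2601 ≡ 149
124^8 ≡ 149^2 = 22201 ≡ 133
124^16 ≡ 133^2 = 17689 ≡ 525
124^32 ≡ 525^2 = 275625 ≡ 388
124^64 ≡ 388^2 = 150544 ≡ 359
124^128 ≡ 359^2 = 128881 ≡ 151
237 = 128 + 64 + 32 + 8 + 4 + 1, so 124^237 ≡ 151·359·388·133·149·124 ≡ 561 (mod 613)
401·561 = 224961 ≡ 603 (mod 613)
603 ≡ 603 (mod 613); signature holds.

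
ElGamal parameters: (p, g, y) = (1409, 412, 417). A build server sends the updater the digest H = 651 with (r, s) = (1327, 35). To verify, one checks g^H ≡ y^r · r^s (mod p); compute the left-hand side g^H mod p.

860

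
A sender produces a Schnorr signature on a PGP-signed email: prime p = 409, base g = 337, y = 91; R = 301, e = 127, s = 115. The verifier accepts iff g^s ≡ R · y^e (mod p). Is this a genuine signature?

g^s mod p:
Squares mod 409: 337^1≡337, 337^2≡276, 337^4≡102, 337^8≡179, 337^16≡139, 337^32≡98, 337^64≡197
115 = 64 + 32 + 16 + 2 + 1, so 337^115 ≡ 197·98·139·276·337 ≡ 50 (mod 409)
R · y^e mod p:
Squares mod 409: 91^1≡91, 91^2≡101, 91^4≡385, 91^8≡167, 91^16≡77, 91^32≡203, 91^64≡309
127 = 64 + 32 + 16 + 8 + 4 + 2 + 1, so 91^127 ≡ 309·203·77·167·385·101·91 ≡ 20 (mod 409)
301·20 = 6020 ≡ 294 (mod 409)
50 ≠ 294; the check fails.

forged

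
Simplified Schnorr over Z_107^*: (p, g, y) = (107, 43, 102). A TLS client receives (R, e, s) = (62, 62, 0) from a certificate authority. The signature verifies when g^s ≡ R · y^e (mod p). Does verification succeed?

g^s mod p:
43^0 mod 107 = 1
R · y^e mod p:
102^2 = 10404 ≡ 25
102^4 ≡ 25^2 = 625 ≡ 90
102^8 ≡ 90^2 = 8100 ≡ 75
102^16 ≡ 75^2 = 5625 ≡ 61
102^32 ≡ 61^2 = 3721 ≡ 83
62 = 32 + 16 + 8 + 4 + 2, so 102^62 ≡ 83·61·75·90·25 ≡ 53 (mod 107)
62·53 = 3286 ≡ 76 (mod 107)
1 ≠ 76; the check fails.

fails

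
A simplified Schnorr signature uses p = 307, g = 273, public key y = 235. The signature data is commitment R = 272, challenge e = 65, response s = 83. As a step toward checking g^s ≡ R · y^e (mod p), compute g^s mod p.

81

Squares mod 307: 273^1≡273, 273^2≡235, 273^4≡272, 273^8≡304, 273^16≡9, 273^32≡81, 273^64≡114
83 = 64 + 16 + 2 + 1, so 273^83 ≡ 114·9·235·273 ≡ 81 (mod 307)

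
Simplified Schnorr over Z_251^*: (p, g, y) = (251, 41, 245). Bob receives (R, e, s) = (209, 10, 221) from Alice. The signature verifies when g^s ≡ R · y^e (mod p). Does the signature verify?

g^s mod p:
41^2 = 1681 ≡ 175
41^4 ≡ 175^2 = 30625 ≡ 3
41^8 ≡ 3^2 = 9
41^16 ≡ 9^2 = 81
41^32 ≡ 81^2 = 6561 ≡ 35
41^64 ≡ 35^2 = 1225 ≡ 221
41^128 ≡ 221^2 = 48841 ≡ 147
221 = 128 + 64 + 16 + 8 + 4 + 1, so 41^221 ≡ 147·221·81·9·3·41 ≡ 205 (mod 251)
R · y^e mod p:
245^2 = 60025 ≡ 36
245^4 ≡ 36^2 = 1296 ≡ 41
245^8 ≡ 41^2 = 1681 ≡ 175
10 = 8 + 2, so 245^10 ≡ 175·36 ≡ 25 (mod 251)
209·25 = 5225 ≡ 205 (mod 251)
205 ≡ 205 (mod 251); signature holds.

verifies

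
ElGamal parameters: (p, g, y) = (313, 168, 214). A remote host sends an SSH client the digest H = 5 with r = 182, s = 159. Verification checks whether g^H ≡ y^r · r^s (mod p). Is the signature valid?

Left side g^H mod p:
168^2 = 28224 ≡ 54
168^4 ≡ 54^2 = 2916 ≡ 99
5 = 4 + 1, so 168^5 ≡ 99·168 ≡ 43 (mod 313)
Right side y^r · r^s mod p:
214^2 = 45796 ≡ 98
214^4 ≡ 98^2 = 9604 ≡ 214
214^8 ≡ 214^2 = 45796 ≡ 98
214^16 ≡ 98^2 = 9604 ≡ 214
214^32 ≡ 214^2 = 45796 ≡ 98
214^64 ≡ 98^2 = 9604 ≡ 214
214^128 ≡ 214^2 = 45796 ≡ 98
182 = 128 + 32 + 16 + 4 + 2, so 214^182 ≡ 98·98·214·214·98 ≡ 98 (mod 313)
182^2 = 33124 ≡ 259
182^4 ≡ 259^2 = 67081 ≡ 99
182^8 ≡ 99^2 = 9801 ≡ 98
182^16 ≡ 98^2 = 9604 ≡ 214
182^32 ≡ 214^2 = 45796 ≡ 98
182^64 ≡ 98^2 = 9604 ≡ 214
182^128 ≡ 214^2 = 45796 ≡ 98
159 = 128 + 16 + 8 + 4 + 2 + 1, so 182^159 ≡ 98·214·98·99·259·182 ≡ 125 (mod 313)
98·125 = 12250 ≡ 43 (mod 313)
43 ≡ 43 (mod 313), so the signature is genuine.

valid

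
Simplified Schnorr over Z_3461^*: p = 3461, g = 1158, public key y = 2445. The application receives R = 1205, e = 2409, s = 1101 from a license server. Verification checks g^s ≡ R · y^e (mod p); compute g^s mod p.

247

1158^2 = 1340964 ≡ 1557
1158^4 ≡ 1557^2 = 2424249 ≡ 1549
1158^8 ≡ 1549^2 = 2399401 ≡ 928
1158^16 ≡ 928^2 = 861184 ≡ 2856
1158^32 ≡ 2856^2 = 8156736 ≡ 2620
1158^64 ≡ 2620^2 = 6864400 ≡ 1237
1158^128 ≡ 1237^2 = 1530169 ≡ 407
1158^256 ≡ 407^2 = 165649 ≡ 2982
1158^512 ≡ 2982^2 = 8892324 ≡ 1015
1158^1024 ≡ 1015^2 = 1030225 ≡ 2308
1101 = 1024 + 64 + 8 + 4 + 1, so 1158^1101 ≡ 2308·1237·928·1549·1158 ≡ 247 (mod 3461)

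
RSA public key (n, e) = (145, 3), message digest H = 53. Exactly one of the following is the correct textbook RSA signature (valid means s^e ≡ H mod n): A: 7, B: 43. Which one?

Candidate A: 7^3 mod 145 = 53
  → matches H = 53
Candidate B: 43^3 mod 145 = 47

A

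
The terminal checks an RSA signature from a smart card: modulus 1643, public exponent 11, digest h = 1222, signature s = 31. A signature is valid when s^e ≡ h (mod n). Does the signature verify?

does not verify

Squares mod 1643: s^1≡31, s^2≡961, s^4≡155, s^8≡1023
11 = 8 + 2 + 1, so s^11 ≡ 1023·961·31 ≡ 186 (mod 1643)
186 ≠ 1222, so verification fails.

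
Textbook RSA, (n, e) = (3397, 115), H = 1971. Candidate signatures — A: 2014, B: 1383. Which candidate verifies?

A

Candidate A: Squares mod 3397: 2014^1≡2014, 2014^2≡178, 2014^4≡1111, 2014^8≡1210, 2014^16≡3390, 2014^32≡49, 2014^64≡2401; 115 = 64 + 32 + 16 + 2 + 1, so 2014^115 ≡ 2401·49·3390·178·2014 ≡ 1971 (mod 3397)
  → matches H = 1971
Candidate B: Squares mod 3397: 1383^1≡1383, 1383^2≡178, 1383^4≡1111, 1383^8≡1210, 1383^16≡3390, 1383^32≡49, 1383^64≡2401; 115 = 64 + 32 + 16 + 2 + 1, so 1383^115 ≡ 2401·49·3390·178·1383 ≡ 1426 (mod 3397)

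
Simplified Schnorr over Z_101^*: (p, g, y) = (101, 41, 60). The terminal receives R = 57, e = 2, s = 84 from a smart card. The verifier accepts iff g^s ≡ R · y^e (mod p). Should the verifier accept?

reject

g^s mod p:
41^2 = 1681 ≡ 65
41^4 ≡ 65^2 = 4225 ≡ 84
41^8 ≡ 84^2 = 7056 ≡ 87
41^16 ≡ 87^2 = 7569 ≡ 95
41^32 ≡ 95^2 = 9025 ≡ 36
41^64 ≡ 36^2 = 1296 ≡ 84
84 = 64 + 16 + 4, so 41^84 ≡ 84·95·84 ≡ 84 (mod 101)
R · y^e mod p:
60^2 = 3600 ≡ 65
57·65 = 3705 ≡ 69 (mod 101)
84 ≠ 69; the check fails.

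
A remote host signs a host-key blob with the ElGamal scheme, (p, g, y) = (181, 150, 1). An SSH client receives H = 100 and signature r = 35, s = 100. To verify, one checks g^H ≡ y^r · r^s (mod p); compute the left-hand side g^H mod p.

1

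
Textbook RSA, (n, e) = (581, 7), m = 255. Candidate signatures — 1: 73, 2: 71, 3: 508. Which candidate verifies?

1

Candidate 1: 73^7 mod 581 = 255
  → matches m = 255
Candidate 2: 71^7 mod 581 = 288
Candidate 3: 508^7 mod 581 = 326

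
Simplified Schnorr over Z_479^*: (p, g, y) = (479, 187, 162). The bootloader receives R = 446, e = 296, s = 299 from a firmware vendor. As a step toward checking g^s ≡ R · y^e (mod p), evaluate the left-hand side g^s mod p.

383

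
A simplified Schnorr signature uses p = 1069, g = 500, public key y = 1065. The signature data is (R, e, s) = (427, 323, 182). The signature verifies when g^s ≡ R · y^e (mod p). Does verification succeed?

passes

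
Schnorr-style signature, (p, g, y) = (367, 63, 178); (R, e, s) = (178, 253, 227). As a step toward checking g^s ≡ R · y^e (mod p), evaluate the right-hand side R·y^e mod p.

74

178^253 mod 367 = 120
R · y^e ≡ 178·120 = 21360 ≡ 74 (mod 367)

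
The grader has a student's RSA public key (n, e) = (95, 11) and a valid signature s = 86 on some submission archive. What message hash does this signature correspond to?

s^2 ≡ 86^2 = 7396 ≡ 81
s^4 ≡ 81^2 = 6561 ≡ 6
s^8 ≡ 6^2 = 36
11 = 8 + 2 + 1, so s^11 ≡ 36·81·86 ≡ 71 (mod 95)

71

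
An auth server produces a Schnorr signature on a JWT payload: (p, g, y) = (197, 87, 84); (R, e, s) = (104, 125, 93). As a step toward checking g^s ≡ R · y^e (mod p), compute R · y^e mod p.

84^2 = 7056 ≡ 161
84^4 ≡ 161^2 = 25921 ≡ 114
84^8 ≡ 114^2 = 12996 ≡ 191
84^16 ≡ 191^2 = 36481 ≡ 36
84^32 ≡ 36^2 = 1296 ≡ 114
84^64 ≡ 114^2 = 12996 ≡ 191
125 = 64 + 32 + 16 + 8 + 4 + 1, so 84^125 ≡ 191·114·36·191·114·84 ≡ 68 (mod 197)
R · y^e ≡ 104·68 = 7072 ≡ 177 (mod 197)

177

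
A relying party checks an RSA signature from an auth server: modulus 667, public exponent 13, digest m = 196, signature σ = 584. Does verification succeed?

passes

Squares mod 667: σ^1≡584, σ^2≡219, σ^4≡604, σ^8≡634
13 = 8 + 4 + 1, so σ^13 ≡ 634·604·584 ≡ 196 (mod 667)
Since 196 equals the digest 196, verification succeeds.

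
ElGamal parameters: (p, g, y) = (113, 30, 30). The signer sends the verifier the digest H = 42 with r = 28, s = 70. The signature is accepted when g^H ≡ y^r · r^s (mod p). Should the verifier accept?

Left side g^H mod p:
30^2 = 900 ≡ 109
30^4 ≡ 109^2 = 11881 ≡ 16
30^8 ≡ 16^2 = 256 ≡ 30
30^16 ≡ 30^2 = 900 ≡ 109
30^32 ≡ 109^2 = 11881 ≡ 16
42 = 32 + 8 + 2, so 30^42 ≡ 16·30·109 ≡ 1 (mod 113)
Right side y^r · r^s mod p:
30^2 = 900 ≡ 109
30^4 ≡ 109^2 = 11881 ≡ 16
30^8 ≡ 16^2 = 256 ≡ 30
30^16 ≡ 30^2 = 900 ≡ 109
28 = 16 + 8 + 4, so 30^28 ≡ 109·30·16 ≡ 1 (mod 113)
28^2 = 784 ≡ 106
28^4 ≡ 106^2 = 11236 ≡ 49
28^8 ≡ 49^2 = 2401 ≡ 28
28^16 ≡ 28^2 = 784 ≡ 106
28^32 ≡ 106^2 = 11236 ≡ 49
28^64 ≡ 49^2 = 2401 ≡ 28
70 = 64 + 4 + 2, so 28^70 ≡ 28·49·106 ≡ 1 (mod 113)
1·1 = 1 ≡ 1 (mod 113)
1 ≡ 1 (mod 113), so the signature is genuine.

accept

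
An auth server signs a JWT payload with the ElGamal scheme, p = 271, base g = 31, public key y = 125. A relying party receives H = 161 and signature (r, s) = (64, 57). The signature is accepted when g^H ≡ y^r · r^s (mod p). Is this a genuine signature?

Left side g^H mod p:
31^2 = 961 ≡ 148
31^4 ≡ 148^2 = 21904 ≡ 224
31^8 ≡ 224^2 = 50176 ≡ 41
31^16 ≡ 41^2 = 1681 ≡ 55
31^32 ≡ 55^2 = 3025 ≡ 44
31^64 ≡ 44^2 = 1936 ≡ 39
31^128 ≡ 39^2 = 1521 ≡ 166
161 = 128 + 32 + 1, so 31^161 ≡ 166·44·31 ≡ 139 (mod 271)
Right side y^r · r^s mod p:
125^2 = 15625 ≡ 178
125^4 ≡ 178^2 = 31684 ≡ 248
125^8 ≡ 248^2 = 61504 ≡ 258
125^16 ≡ 258^2 = 66564 ≡ 169
125^32 ≡ 169^2 = 28561 ≡ 106
125^64 ≡ 106^2 = 11236 ≡ 125
64^2 = 4096 ≡ 31
64^4 ≡ 31^2 = 961 ≡ 148
64^8 ≡ 148^2 = 21904 ≡ 224
64^16 ≡ 224^2 = 50176 ≡ 41
64^32 ≡ 41^2 = 1681 ≡ 55
57 = 32 + 16 + 8 + 1, so 64^57 ≡ 55·41·224·64 ≡ 90 (mod 271)
125·90 = 11250 ≡ 139 (mod 271)
139 ≡ 139 (mod 271), so the signature is genuine.

genuine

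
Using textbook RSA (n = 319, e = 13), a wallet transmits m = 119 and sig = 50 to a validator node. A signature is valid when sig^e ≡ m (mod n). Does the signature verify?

does not verify

Squares mod 319: sig^1≡50, sig^2≡267, sig^4≡152, sig^8≡136
13 = 8 + 4 + 1, so sig^13 ≡ 136·152·50 ≡ 40 (mod 319)
The recovered value 40 does not match the digest 119.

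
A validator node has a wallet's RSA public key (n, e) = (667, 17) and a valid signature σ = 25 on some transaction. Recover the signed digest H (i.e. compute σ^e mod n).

110

σ^2 ≡ 25^2 = 625
σ^4 ≡ 625^2 = 390625 ≡ 430
σ^8 ≡ 430^2 = 184900 ≡ 141
σ^16 ≡ 141^2 = 19881 ≡ 538
17 = 16 + 1, so σ^17 ≡ 538·25 ≡ 110 (mod 667)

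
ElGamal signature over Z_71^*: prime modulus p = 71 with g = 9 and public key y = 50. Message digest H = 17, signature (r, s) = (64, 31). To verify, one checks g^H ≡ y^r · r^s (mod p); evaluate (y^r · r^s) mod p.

24

50^64 mod 71 = 43
64^31 mod 71 = 60
y^r · r^s ≡ 43·60 = 2580 ≡ 24 (mod 71)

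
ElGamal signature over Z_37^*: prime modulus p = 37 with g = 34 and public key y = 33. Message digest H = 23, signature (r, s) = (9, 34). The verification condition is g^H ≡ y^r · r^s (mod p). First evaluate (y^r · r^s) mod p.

Squares mod 37: 33^1≡33, 33^2≡16, 33^4≡34, 33^8≡9
9 = 8 + 1, so 33^9 ≡ 9·33 ≡ 1 (mod 37)
Squares mod 37: 9^1≡9, 9^2≡7, 9^4≡12, 9^8≡33, 9^16≡16, 9^32≡34
34 = 32 + 2, so 9^34 ≡ 34·7 ≡ 16 (mod 37)
y^r · r^s ≡ 1·16 = 16 ≡ 16 (mod 37)

16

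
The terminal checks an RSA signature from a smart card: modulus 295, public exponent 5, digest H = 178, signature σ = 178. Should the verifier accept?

σ^2 ≡ 178^2 = 31684 ≡ 119
σ^4 ≡ 119^2 = 14161 ≡ 1
5 = 4 + 1, so σ^5 ≡ 1·178 ≡ 178 (mod 295)
σ^5 mod 295 = 178 matches H.

accept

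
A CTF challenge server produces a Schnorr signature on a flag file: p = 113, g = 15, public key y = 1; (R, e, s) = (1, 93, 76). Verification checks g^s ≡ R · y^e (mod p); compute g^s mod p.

1

15^2 = 225 ≡ 112
15^4 ≡ 112^2 = 12544 ≡ 1
15^8 ≡ 1^2 = 1
15^16 ≡ 1^2 = 1
15^32 ≡ 1^2 = 1
15^64 ≡ 1^2 = 1
76 = 64 + 8 + 4, so 15^76 ≡ 1·1·1 ≡ 1 (mod 113)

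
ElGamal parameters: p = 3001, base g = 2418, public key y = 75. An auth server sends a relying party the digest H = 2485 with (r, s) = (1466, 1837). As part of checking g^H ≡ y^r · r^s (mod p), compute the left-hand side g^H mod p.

86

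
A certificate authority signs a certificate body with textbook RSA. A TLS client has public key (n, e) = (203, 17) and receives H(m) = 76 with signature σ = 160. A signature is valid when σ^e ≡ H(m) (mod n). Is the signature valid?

valid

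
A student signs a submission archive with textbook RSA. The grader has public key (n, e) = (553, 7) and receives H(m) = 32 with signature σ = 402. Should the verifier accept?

reject

σ^2 ≡ 402^2 = 161604 ≡ 128
σ^4 ≡ 128^2 = 16384 ≡ 347
7 = 4 + 2 + 1, so σ^7 ≡ 347·128·402 ≡ 521 (mod 553)
521 ≠ 32, so verification fails.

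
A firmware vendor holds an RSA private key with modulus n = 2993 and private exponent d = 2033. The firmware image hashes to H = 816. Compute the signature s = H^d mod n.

756

Squares mod 2993: H^1≡816, H^2≡1410, H^4≡748, H^8≡2806, H^16≡2046, H^32≡1902, H^64≡2060, H^128≡2519, H^256≡201, H^512≡1492, H^1024≡2265
2033 = 1024 + 512 + 256 + 128 + 64 + 32 + 16 + 1, so H^2033 ≡ 2265·1492·201·2519·2060·1902·2046·816 ≡ 756 (mod 2993)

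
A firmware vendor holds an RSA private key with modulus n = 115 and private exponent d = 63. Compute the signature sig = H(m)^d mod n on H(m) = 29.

(H(m))^2 ≡ 29^2 = 841 ≡ 36
(H(m))^4 ≡ 36^2 = 1296 ≡ 31
(H(m))^8 ≡ 31^2 = 961 ≡ 41
(H(m))^16 ≡ 41^2 = 1681 ≡ 71
(H(m))^32 ≡ 71^2 = 5041 ≡ 96
63 = 32 + 16 + 8 + 4 + 2 + 1, so (H(m))^63 ≡ 96·71·41·31·36·29 ≡ 64 (mod 115)

64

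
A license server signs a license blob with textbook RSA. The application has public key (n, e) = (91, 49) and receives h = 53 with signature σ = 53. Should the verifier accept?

accept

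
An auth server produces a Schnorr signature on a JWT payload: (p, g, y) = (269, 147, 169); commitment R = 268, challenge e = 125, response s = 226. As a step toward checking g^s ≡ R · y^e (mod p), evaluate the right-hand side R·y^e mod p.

169^2 = 28561 ≡ 47
169^4 ≡ 47^2 = 2209 ≡ 57
169^8 ≡ 57^2 = 3249 ≡ 21
169^16 ≡ 21^2 = 441 ≡ 172
169^32 ≡ 172^2 = 29584 ≡ 263
169^64 ≡ 263^2 = 69169 ≡ 36
125 = 64 + 32 + 16 + 8 + 4 + 1, so 169^125 ≡ 36·263·172·21·57·169 ≡ 119 (mod 269)
R · y^e ≡ 268·119 = 31892 ≡ 150 (mod 269)

150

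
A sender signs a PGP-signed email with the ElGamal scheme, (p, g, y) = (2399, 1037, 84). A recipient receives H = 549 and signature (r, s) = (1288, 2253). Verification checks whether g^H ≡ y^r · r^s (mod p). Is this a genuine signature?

Left side g^H mod p:
1037^2 = 1075369 ≡ 617
1037^4 ≡ 617^2 = 380689 ≡ 1647
1037^8 ≡ 1647^2 = 2712609 ≡ 1739
1037^16 ≡ 1739^2 = 3024121 ≡ 1381
1037^32 ≡ 1381^2 = 1907161 ≡ 2355
1037^64 ≡ 2355^2 = 5546025 ≡ 1936
1037^128 ≡ 1936^2 = 3748096 ≡ 858
1037^256 ≡ 858^2 = 736164 ≡ 2070
1037^512 ≡ 2070^2 = 4284900 ≡ 286
549 = 512 + 32 + 4 + 1, so 1037^549 ≡ 286·2355·1647·1037 ≡ 1397 (mod 2399)
Right side y^r · r^s mod p:
84^2 = 7056 ≡ 2258
84^4 ≡ 2258^2 = 5098564 ≡ 689
84^8 ≡ 689^2 = 474721 ≡ 2118
84^16 ≡ 2118^2 = 4485924 ≡ 2193
84^32 ≡ 2193^2 = 4809249 ≡ 1653
84^64 ≡ 1653^2 = 2732409 ≡ 2347
84^128 ≡ 2347^2 = 5508409 ≡ 305
84^256 ≡ 305^2 = 93025 ≡ 1863
84^512 ≡ 1863^2 = 3470769 ≡ 1815
84^1024 ≡ 1815^2 = 3294225 ≡ 398
1288 = 1024 + 256 + 8, so 84^1288 ≡ 398·1863·2118 ≡ 1355 (mod 2399)
1288^2 = 1658944 ≡ 1235
1288^4 ≡ 1235^2 = 1525225 ≡ 1860
1288^8 ≡ 1860^2 = 3459600 ≡ 242
1288^16 ≡ 242^2 = 58564 ≡ 988
1288^32 ≡ 988^2 = 976144 ≡ 2150
1288^64 ≡ 2150^2 = 4622500 ≡ 2026
1288^128 ≡ 2026^2 = 4104676 ≡ 2386
1288^256 ≡ 2386^2 = 5692996 ≡ 169
1288^512 ≡ 169^2 = 28561 ≡ 2172
1288^1024 ≡ 2172^2 = 4717584 ≡ 1150
1288^2048 ≡ 1150^2 = 1322500 ≡ 651
2253 = 2048 + 128 + 64 + 8 + 4 + 1, so 1288^2253 ≡ 651·2386·2026·242·1860·1288 ≡ 2138 (mod 2399)
1355·2138 = 2896990 ≡ 1397 (mod 2399)
1397 ≡ 1397 (mod 2399), so the signature is genuine.

genuine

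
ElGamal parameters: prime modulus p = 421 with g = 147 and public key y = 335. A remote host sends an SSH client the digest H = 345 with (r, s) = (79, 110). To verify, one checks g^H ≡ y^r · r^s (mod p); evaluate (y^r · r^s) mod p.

370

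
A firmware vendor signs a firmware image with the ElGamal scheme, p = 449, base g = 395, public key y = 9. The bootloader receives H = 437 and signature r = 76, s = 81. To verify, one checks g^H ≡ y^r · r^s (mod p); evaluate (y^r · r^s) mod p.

9^76 mod 449 = 161
76^81 mod 449 = 389
y^r · r^s ≡ 161·389 = 62629 ≡ 218 (mod 449)

218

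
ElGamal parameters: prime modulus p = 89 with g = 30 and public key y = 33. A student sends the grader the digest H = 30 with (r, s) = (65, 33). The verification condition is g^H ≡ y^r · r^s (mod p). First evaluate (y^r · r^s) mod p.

69

33^65 mod 89 = 61
65^33 mod 89 = 77
y^r · r^s ≡ 61·77 = 4697 ≡ 69 (mod 89)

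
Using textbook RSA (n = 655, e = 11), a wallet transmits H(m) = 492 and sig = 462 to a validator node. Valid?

no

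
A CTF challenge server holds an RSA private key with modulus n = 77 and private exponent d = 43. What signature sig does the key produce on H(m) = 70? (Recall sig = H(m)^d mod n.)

42

Squares mod 77: (H(m))^1≡70, (H(m))^2≡49, (H(m))^4≡14, (H(m))^8≡42, (H(m))^16≡70, (H(m))^32≡49
43 = 32 + 8 + 2 + 1, so (H(m))^43 ≡ 49·42·49·70 ≡ 42 (mod 77)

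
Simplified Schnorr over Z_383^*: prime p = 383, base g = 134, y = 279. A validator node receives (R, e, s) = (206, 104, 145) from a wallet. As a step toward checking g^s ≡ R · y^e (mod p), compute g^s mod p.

134^2 = 17956 ≡ 338
134^4 ≡ 338^2 = 114244 ≡ 110
134^8 ≡ 110^2 = 12100 ≡ 227
134^16 ≡ 227^2 = 51529 ≡ 207
134^32 ≡ 207^2 = 42849 ≡ 336
134^64 ≡ 336^2 = 112896 ≡ 294
134^128 ≡ 294^2 = 86436 ≡ 261
145 = 128 + 16 + 1, so 134^145 ≡ 261·207·134 ≡ 152 (mod 383)

152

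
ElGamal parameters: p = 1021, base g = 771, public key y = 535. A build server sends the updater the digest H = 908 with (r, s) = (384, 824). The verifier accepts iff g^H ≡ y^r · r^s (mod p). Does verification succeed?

passes

Left side g^H mod p:
771^908 mod 1021 = 676
Right side y^r · r^s mod p:
535^384 mod 1021 = 589
384^824 mod 1021 = 802
589·802 = 472378 ≡ 676 (mod 1021)
676 ≡ 676 (mod 1021), so the signature is genuine.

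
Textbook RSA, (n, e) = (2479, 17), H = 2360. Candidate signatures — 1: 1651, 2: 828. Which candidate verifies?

2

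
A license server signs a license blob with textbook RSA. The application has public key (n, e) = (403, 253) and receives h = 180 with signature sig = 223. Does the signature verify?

does not verify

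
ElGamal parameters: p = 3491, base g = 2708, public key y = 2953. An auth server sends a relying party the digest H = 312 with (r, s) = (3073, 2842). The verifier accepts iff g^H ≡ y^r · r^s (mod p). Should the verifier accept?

Left side g^H mod p:
2708^312 mod 3491 = 3277
Right side y^r · r^s mod p:
2953^3073 mod 3491 = 45
3073^2842 mod 3491 = 316
45·316 = 14220 ≡ 256 (mod 3491)
3277 ≠ 256, so verification fails.

reject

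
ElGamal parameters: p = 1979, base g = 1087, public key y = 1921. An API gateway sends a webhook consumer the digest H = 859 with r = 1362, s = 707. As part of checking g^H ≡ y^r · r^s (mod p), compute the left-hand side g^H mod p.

333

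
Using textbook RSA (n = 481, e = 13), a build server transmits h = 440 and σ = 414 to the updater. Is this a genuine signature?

σ^2 ≡ 414^2 = 171396 ≡ 160
σ^4 ≡ 160^2 = 25600 ≡ 107
σ^8 ≡ 107^2 = 11449 ≡ 386
13 = 8 + 4 + 1, so σ^13 ≡ 386·107·414 ≡ 440 (mod 481)
σ^13 mod 481 = 440 matches h.

genuine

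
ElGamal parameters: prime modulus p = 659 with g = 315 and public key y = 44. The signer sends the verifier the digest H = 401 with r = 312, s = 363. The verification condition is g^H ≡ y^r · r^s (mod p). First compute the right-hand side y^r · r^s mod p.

151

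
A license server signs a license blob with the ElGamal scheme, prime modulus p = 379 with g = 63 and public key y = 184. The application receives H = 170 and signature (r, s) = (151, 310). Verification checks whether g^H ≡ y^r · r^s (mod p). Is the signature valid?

invalid

Left side g^H mod p:
63^2 = 3969 ≡ 179
63^4 ≡ 179^2 = 32041 ≡ 205
63^8 ≡ 205^2 = 42025 ≡ 335
63^16 ≡ 335^2 = 112225 ≡ 41
63^32 ≡ 41^2 = 1681 ≡ 165
63^64 ≡ 165^2 = 27225 ≡ 316
63^128 ≡ 316^2 = 99856 ≡ 179
170 = 128 + 32 + 8 + 2, so 63^170 ≡ 179·165·335·179 ≡ 33 (mod 379)
Right side y^r · r^s mod p:
184^2 = 33856 ≡ 125
184^4 ≡ 125^2 = 15625 ≡ 86
184^8 ≡ 86^2 = 7396 ≡ 195
184^16 ≡ 195^2 = 38025 ≡ 125
184^32 ≡ 125^2 = 15625 ≡ 86
184^64 ≡ 86^2 = 7396 ≡ 195
184^128 ≡ 195^2 = 38025 ≡ 125
151 = 128 + 16 + 4 + 2 + 1, so 184^151 ≡ 125·125·86·125·184 ≡ 293 (mod 379)
151^2 = 22801 ≡ 61
151^4 ≡ 61^2 = 3721 ≡ 310
151^8 ≡ 310^2 = 96100 ≡ 213
151^16 ≡ 213^2 = 45369 ≡ 268
151^32 ≡ 268^2 = 71824 ≡ 193
151^64 ≡ 193^2 = 37249 ≡ 107
151^128 ≡ 107^2 = 11449 ≡ 79
151^256 ≡ 79^2 = 6241 ≡ 177
310 = 256 + 32 + 16 + 4 + 2, so 151^310 ≡ 177·193·268·310·61 ≡ 177 (mod 379)
293·177 = 51861 ≡ 317 (mod 379)
33 ≠ 317, so verification fails.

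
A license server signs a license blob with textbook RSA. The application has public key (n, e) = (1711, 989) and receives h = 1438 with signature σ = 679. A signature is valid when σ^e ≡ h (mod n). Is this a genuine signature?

Squares mod 1711: σ^1≡679, σ^2≡782, σ^4≡697, σ^8≡1596, σ^16≡1248, σ^32≡494, σ^64≡1074, σ^128≡262, σ^256≡204, σ^512≡552
989 = 512 + 256 + 128 + 64 + 16 + 8 + 4 + 1, so σ^989 ≡ 552·204·262·1074·1248·1596·697·679 ≡ 273 (mod 1711)
The recovered value 273 does not match the digest 1438.

forged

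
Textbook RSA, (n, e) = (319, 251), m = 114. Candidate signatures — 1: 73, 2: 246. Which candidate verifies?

Candidate 1: 73^2 = 5329 ≡ 225; 73^4 ≡ 225^2 = 50625 ≡ 223; 73^8 ≡ 223^2 = 49729 ≡ 284; 73^16 ≡ 284^2 = 80656 ≡ 268; 73^32 ≡ 268^2 = 71824 ≡ 49; 73^64 ≡ 49^2 = 2401 ≡ 168; 73^128 ≡ 168^2 = 28224 ≡ 152; 251 = 128 + 64 + 32 + 16 + 8 + 2 + 1, so 73^251 ≡ 152·168·49·268·284·225·73 ≡ 205 (mod 319)
Candidate 2: 246^2 = 60516 ≡ 225; 246^4 ≡ 225^2 = 50625 ≡ 223; 246^8 ≡ 223^2 = 49729 ≡ 284; 246^16 ≡ 284^2 = 80656 ≡ 268; 246^32 ≡ 268^2 = 71824 ≡ 49; 246^64 ≡ 49^2 = 2401 ≡ 168; 246^128 ≡ 168^2 = 28224 ≡ 152; 251 = 128 + 64 + 32 + 16 + 8 + 2 + 1, so 246^251 ≡ 152·168·49·268·284·225·246 ≡ 114 (mod 319)
  → matches m = 114

2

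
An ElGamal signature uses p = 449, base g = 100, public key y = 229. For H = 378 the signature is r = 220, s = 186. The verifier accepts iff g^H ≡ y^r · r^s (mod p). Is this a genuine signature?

Left side g^H mod p:
100^378 mod 449 = 327
Right side y^r · r^s mod p:
229^220 mod 449 = 67
220^186 mod 449 = 92
67·92 = 6164 ≡ 327 (mod 449)
327 ≡ 327 (mod 449), so the signature is genuine.

genuine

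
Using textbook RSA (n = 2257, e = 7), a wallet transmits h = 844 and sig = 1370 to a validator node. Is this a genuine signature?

Squares mod 2257: sig^1≡1370, sig^2≡1333, sig^4≡630
7 = 4 + 2 + 1, so sig^7 ≡ 630·1333·1370 ≡ 2036 (mod 2257)
2036 ≠ 844, so verification fails.

forged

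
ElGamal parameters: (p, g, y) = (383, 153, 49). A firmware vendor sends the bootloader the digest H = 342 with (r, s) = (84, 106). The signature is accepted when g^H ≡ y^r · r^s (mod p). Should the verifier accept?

accept

Left side g^H mod p:
153^2 = 23409 ≡ 46
153^4 ≡ 46^2 = 2116 ≡ 201
153^8 ≡ 201^2 = 40401 ≡ 186
153^16 ≡ 186^2 = 34596 ≡ 126
153^32 ≡ 126^2 = 15876 ≡ 173
153^64 ≡ 173^2 = 29929 ≡ 55
153^128 ≡ 55^2 = 3025 ≡ 344
153^256 ≡ 344^2 = 118336 ≡ 372
342 = 256 + 64 + 16 + 4 + 2, so 153^342 ≡ 372·55·126·201·46 ≡ 64 (mod 383)
Right side y^r · r^s mod p:
49^2 = 2401 ≡ 103
49^4 ≡ 103^2 = 10609 ≡ 268
49^8 ≡ 268^2 = 71824 ≡ 203
49^16 ≡ 203^2 = 41209 ≡ 228
49^32 ≡ 228^2 = 51984 ≡ 279
49^64 ≡ 279^2 = 77841 ≡ 92
84 = 64 + 16 + 4, so 49^84 ≡ 92·228·268 ≡ 277 (mod 383)
84^2 = 7056 ≡ 162
84^4 ≡ 162^2 = 26244 ≡ 200
84^8 ≡ 200^2 = 40000 ≡ 168
84^16 ≡ 168^2 = 28224 ≡ 265
84^32 ≡ 265^2 = 70225 ≡ 136
84^64 ≡ 136^2 = 18496 ≡ 112
106 = 64 + 32 + 8 + 2, so 84^106 ≡ 112·136·168·162 ≡ 274 (mod 383)
277·274 = 75898 ≡ 64 (mod 383)
64 ≡ 64 (mod 383), so the signature is genuine.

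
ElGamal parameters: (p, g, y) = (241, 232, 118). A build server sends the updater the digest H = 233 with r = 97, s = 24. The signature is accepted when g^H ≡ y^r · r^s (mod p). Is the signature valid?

valid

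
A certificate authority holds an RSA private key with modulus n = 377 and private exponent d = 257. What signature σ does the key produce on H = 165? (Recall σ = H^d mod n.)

198

H^2 ≡ 165^2 = 27225 ≡ 81
H^4 ≡ 81^2 = 6561 ≡ 152
H^8 ≡ 152^2 = 23104 ≡ 107
H^16 ≡ 107^2 = 11449 ≡ 139
H^32 ≡ 139^2 = 19321 ≡ 94
H^64 ≡ 94^2 = 8836 ≡ 165
H^128 ≡ 165^2 = 27225 ≡ 81
H^256 ≡ 81^2 = 6561 ≡ 152
257 = 256 + 1, so H^257 ≡ 152·165 ≡ 198 (mod 377)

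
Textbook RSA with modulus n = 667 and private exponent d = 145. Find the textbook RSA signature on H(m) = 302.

(H(m))^2 ≡ 302^2 = 91204 ≡ 492
(H(m))^4 ≡ 492^2 = 242064 ≡ 610
(H(m))^8 ≡ 610^2 = 372100 ≡ 581
(H(m))^16 ≡ 581^2 = 337561 ≡ 59
(H(m))^32 ≡ 59^2 = 3481 ≡ 146
(H(m))^64 ≡ 146^2 = 21316 ≡ 639
(H(m))^128 ≡ 639^2 = 408321 ≡ 117
145 = 128 + 16 + 1, so (H(m))^145 ≡ 117·59·302 ≡ 331 (mod 667)

331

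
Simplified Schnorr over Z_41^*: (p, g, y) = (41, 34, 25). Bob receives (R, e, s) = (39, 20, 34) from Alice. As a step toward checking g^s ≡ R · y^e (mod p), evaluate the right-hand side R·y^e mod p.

39

25^2 = 625 ≡ 10
25^4 ≡ 10^2 = 100 ≡ 18
25^8 ≡ 18^2 = 324 ≡ 37
25^16 ≡ 37^2 = 1369 ≡ 16
20 = 16 + 4, so 25^20 ≡ 16·18 ≡ 1 (mod 41)
R · y^e ≡ 39·1 = 39 ≡ 39 (mod 41)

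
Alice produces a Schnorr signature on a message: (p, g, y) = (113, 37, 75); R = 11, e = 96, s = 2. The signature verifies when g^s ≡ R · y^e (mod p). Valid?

g^s mod p:
37^2 = 1369 ≡ 13
R · y^e mod p:
75^2 = 5625 ≡ 88
75^4 ≡ 88^2 = 7744 ≡ 60
75^8 ≡ 60^2 = 3600 ≡ 97
75^16 ≡ 97^2 = 9409 ≡ 30
75^32 ≡ 30^2 = 900 ≡ 109
75^64 ≡ 109^2 = 11881 ≡ 16
96 = 64 + 32, so 75^96 ≡ 16·109 ≡ 49 (mod 113)
11·49 = 539 ≡ 87 (mod 113)
13 ≠ 87; the check fails.

no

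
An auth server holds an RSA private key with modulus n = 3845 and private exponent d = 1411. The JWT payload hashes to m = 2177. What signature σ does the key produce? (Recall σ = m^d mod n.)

3043

Squares mod 3845: m^1≡2177, m^2≡2289, m^4≡2631, m^8≡1161, m^16≡2171, m^32≡3116, m^64≡831, m^128≡2306, m^256≡1, m^512≡1, m^1024≡1
1411 = 1024 + 256 + 128 + 2 + 1, so m^1411 ≡ 1·1·2306·2289·2177 ≡ 3043 (mod 3845)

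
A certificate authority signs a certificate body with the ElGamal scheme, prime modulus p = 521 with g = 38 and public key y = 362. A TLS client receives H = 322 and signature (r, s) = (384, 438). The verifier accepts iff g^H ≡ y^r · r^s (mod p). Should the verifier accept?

Left side g^H mod p:
Squares mod 521: 38^1≡38, 38^2≡402, 38^4≡94, 38^8≡500, 38^16≡441, 38^32≡148, 38^64≡22, 38^128≡484, 38^256≡327
322 = 256 + 64 + 2, so 38^322 ≡ 327·22·402 ≡ 438 (mod 521)
Right side y^r · r^s mod p:
Squares mod 521: 362^1≡362, 362^2≡273, 362^4≡26, 362^8≡155, 362^16≡59, 362^32≡355, 362^64≡464, 362^128≡123, 362^256≡20
384 = 256 + 128, so 362^384 ≡ 20·123 ≡ 376 (mod 521)
Squares mod 521: 384^1≡384, 384^2≡13, 384^4≡169, 384^8≡427, 384^16≡500, 384^32≡441, 384^64≡148, 384^128≡22, 384^256≡484
438 = 256 + 128 + 32 + 16 + 4 + 2, so 384^438 ≡ 484·22·441·500·169·13 ≡ 403 (mod 521)
376·403 = 151528 ≡ 438 (mod 521)
438 ≡ 438 (mod 521), so the signature is genuine.

accept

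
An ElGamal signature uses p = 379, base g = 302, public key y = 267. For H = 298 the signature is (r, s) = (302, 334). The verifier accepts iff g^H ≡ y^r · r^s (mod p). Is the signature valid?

invalid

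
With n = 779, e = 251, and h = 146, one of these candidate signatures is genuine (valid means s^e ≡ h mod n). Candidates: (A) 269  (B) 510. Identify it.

Candidate A: Squares mod 779: 269^1≡269, 269^2≡693, 269^4≡385, 269^8≡215, 269^16≡264, 269^32≡365, 269^64≡16, 269^128≡256; 251 = 128 + 64 + 32 + 16 + 8 + 2 + 1, so 269^251 ≡ 256·16·365·264·215·693·269 ≡ 146 (mod 779)
  → matches h = 146
Candidate B: Squares mod 779: 510^1≡510, 510^2≡693, 510^4≡385, 510^8≡215, 510^16≡264, 510^32≡365, 510^64≡16, 510^128≡256; 251 = 128 + 64 + 32 + 16 + 8 + 2 + 1, so 510^251 ≡ 256·16·365·264·215·693·510 ≡ 633 (mod 779)

A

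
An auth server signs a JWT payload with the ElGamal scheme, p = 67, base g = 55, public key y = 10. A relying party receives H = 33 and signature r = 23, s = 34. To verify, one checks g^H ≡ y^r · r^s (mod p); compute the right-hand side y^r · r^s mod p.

Squares mod 67: 10^1≡10, 10^2≡33, 10^4≡17, 10^8≡21, 10^16≡39
23 = 16 + 4 + 2 + 1, so 10^23 ≡ 39·17·33·10 ≡ 35 (mod 67)
Squares mod 67: 23^1≡23, 23^2≡60, 23^4≡49, 23^8≡56, 23^16≡54, 23^32≡35
34 = 32 + 2, so 23^34 ≡ 35·60 ≡ 23 (mod 67)
y^r · r^s ≡ 35·23 = 805 ≡ 1 (mod 67)

1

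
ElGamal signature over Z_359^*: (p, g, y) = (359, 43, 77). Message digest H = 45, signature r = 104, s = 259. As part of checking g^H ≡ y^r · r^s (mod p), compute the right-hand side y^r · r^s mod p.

77^2 = 5929 ≡ 185
77^4 ≡ 185^2 = 34225 ≡ 120
77^8 ≡ 120^2 = 14400 ≡ 40
77^16 ≡ 40^2 = 1600 ≡ 164
77^32 ≡ 164^2 = 26896 ≡ 330
77^64 ≡ 330^2 = 108900 ≡ 123
104 = 64 + 32 + 8, so 77^104 ≡ 123·330·40 ≡ 202 (mod 359)
104^2 = 10816 ≡ 46
104^4 ≡ 46^2 = 2116 ≡ 321
104^8 ≡ 321^2 = 103041 ≡ 8
104^16 ≡ 8^2 = 64
104^32 ≡ 64^2 = 4096 ≡ 147
104^64 ≡ 147^2 = 21609 ≡ 69
104^128 ≡ 69^2 = 4761 ≡ 94
104^256 ≡ 94^2 = 8836 ≡ 220
259 = 256 + 2 + 1, so 104^259 ≡ 220·46·104 ≡ 251 (mod 359)
y^r · r^s ≡ 202·251 = 50702 ≡ 83 (mod 359)

83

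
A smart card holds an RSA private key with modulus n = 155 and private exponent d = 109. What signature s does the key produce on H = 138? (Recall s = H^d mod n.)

38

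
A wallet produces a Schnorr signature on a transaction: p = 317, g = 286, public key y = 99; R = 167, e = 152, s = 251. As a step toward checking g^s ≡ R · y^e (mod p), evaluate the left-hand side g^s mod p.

82

Squares mod 317: 286^1≡286, 286^2≡10, 286^4≡100, 286^8≡173, 286^16≡131, 286^32≡43, 286^64≡264, 286^128≡273
251 = 128 + 64 + 32 + 16 + 8 + 2 + 1, so 286^251 ≡ 273·264·43·131·173·10·286 ≡ 82 (mod 317)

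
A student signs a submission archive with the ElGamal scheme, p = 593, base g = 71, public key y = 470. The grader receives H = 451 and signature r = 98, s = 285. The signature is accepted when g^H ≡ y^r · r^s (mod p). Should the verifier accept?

accept

Left side g^H mod p:
Squares mod 593: 71^1≡71, 71^2≡297, 71^4≡445, 71^8≡556, 71^16≡183, 71^32≡281, 71^64≡92, 71^128≡162, 71^256≡152
451 = 256 + 128 + 64 + 2 + 1, so 71^451 ≡ 152·162·92·297·71 ≡ 510 (mod 593)
Right side y^r · r^s mod p:
Squares mod 593: 470^1≡470, 470^2≡304, 470^4≡501, 470^8≡162, 470^16≡152, 470^32≡570, 470^64≡529
98 = 64 + 32 + 2, so 470^98 ≡ 529·570·304 ≡ 366 (mod 593)
Squares mod 593: 98^1≡98, 98^2≡116, 98^4≡410, 98^8≡281, 98^16≡92, 98^32≡162, 98^64≡152, 98^128≡570, 98^256≡529
285 = 256 + 16 + 8 + 4 + 1, so 98^285 ≡ 529·92·281·410·98 ≡ 50 (mod 593)
366·50 = 18300 ≡ 510 (mod 593)
510 ≡ 510 (mod 593), so the signature is genuine.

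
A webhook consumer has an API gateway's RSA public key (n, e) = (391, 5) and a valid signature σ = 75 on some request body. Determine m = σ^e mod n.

232

Squares mod 391: σ^1≡75, σ^2≡151, σ^4≡123
5 = 4 + 1, so σ^5 ≡ 123·75 ≡ 232 (mod 391)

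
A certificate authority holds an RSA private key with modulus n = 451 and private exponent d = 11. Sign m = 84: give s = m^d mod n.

326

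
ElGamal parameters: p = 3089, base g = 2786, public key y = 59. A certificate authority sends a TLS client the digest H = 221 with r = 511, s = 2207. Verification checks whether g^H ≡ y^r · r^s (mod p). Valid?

Left side g^H mod p:
2786^221 mod 3089 = 144
Right side y^r · r^s mod p:
59^511 mod 3089 = 1484
511^2207 mod 3089 = 1657
1484·1657 = 2458988 ≡ 144 (mod 3089)
144 ≡ 144 (mod 3089), so the signature is genuine.

yes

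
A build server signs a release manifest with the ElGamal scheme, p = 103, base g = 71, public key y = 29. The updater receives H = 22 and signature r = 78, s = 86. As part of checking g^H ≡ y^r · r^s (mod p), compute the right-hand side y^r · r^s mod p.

29^2 = 841 ≡ 17
29^4 ≡ 17^2 = 289 ≡ 83
29^8 ≡ 83^2 = 6889 ≡ 91
29^16 ≡ 91^2 = 8281 ≡ 41
29^32 ≡ 41^2 = 1681 ≡ 33
29^64 ≡ 33^2 = 1089 ≡ 59
78 = 64 + 8 + 4 + 2, so 29^78 ≡ 59·91·83·17 ≡ 9 (mod 103)
78^2 = 6084 ≡ 7
78^4 ≡ 7^2 = 49
78^8 ≡ 49^2 = 2401 ≡ 32
78^16 ≡ 32^2 = 1024 ≡ 97
78^32 ≡ 97^2 = 9409 ≡ 36
78^64 ≡ 36^2 = 1296 ≡ 60
86 = 64 + 16 + 4 + 2, so 78^86 ≡ 60·97·49·7 ≡ 17 (mod 103)
y^r · r^s ≡ 9·17 = 153 ≡ 50 (mod 103)

50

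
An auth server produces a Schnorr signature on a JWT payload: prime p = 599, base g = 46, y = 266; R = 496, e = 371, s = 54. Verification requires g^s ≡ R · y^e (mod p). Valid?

no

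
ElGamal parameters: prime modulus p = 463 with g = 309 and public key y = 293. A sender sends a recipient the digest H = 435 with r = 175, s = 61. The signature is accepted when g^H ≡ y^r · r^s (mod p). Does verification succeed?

passes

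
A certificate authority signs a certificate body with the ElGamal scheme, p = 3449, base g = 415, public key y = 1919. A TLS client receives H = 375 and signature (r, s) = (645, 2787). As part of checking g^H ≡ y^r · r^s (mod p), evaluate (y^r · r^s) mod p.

1919^2 = 3682561 ≡ 2478
1919^4 ≡ 2478^2 = 6140484 ≡ 1264
1919^8 ≡ 1264^2 = 1597696 ≡ 809
1919^16 ≡ 809^2 = 654481 ≡ 2620
1919^32 ≡ 2620^2 = 6864400 ≡ 890
1919^64 ≡ 890^2 = 792100 ≡ 2279
1919^128 ≡ 2279^2 = 5193841 ≡ 3096
1919^256 ≡ 3096^2 = 9585216 ≡ 445
1919^512 ≡ 445^2 = 198025 ≡ 1432
645 = 512 + 128 + 4 + 1, so 1919^645 ≡ 1432·3096·1264·1919 ≡ 1356 (mod 3449)
645^2 = 416025 ≡ 2145
645^4 ≡ 2145^2 = 4601025 ≡ 59
645^8 ≡ 59^2 = 3481 ≡ 32
645^16 ≡ 32^2 = 1024
645^32 ≡ 1024^2 = 1048576 ≡ 80
645^64 ≡ 80^2 = 6400 ≡ 2951
645^128 ≡ 2951^2 = 8708401 ≡ 3125
645^256 ≡ 3125^2 = 9765625 ≡ 1506
645^512 ≡ 1506^2 = 2268036 ≡ 2043
645^1024 ≡ 2043^2 = 4173849 ≡ 559
645^2048 ≡ 559^2 = 312481 ≡ 2071
2787 = 2048 + 512 + 128 + 64 + 32 + 2 + 1, so 645^2787 ≡ 2071·2043·3125·2951·80·2145·645 ≡ 2380 (mod 3449)
y^r · r^s ≡ 1356·2380 = 3227280 ≡ 2465 (mod 3449)

2465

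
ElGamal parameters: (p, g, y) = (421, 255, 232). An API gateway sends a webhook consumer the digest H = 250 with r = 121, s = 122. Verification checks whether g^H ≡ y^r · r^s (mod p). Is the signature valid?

invalid

Left side g^H mod p:
255^2 = 65025 ≡ 191
255^4 ≡ 191^2 = 36481 ≡ 275
255^8 ≡ 275^2 = 75625 ≡ 266
255^16 ≡ 266^2 = 70756 ≡ 28
255^32 ≡ 28^2 = 784 ≡ 363
255^64 ≡ 363^2 = 131769 ≡ 417
255^128 ≡ 417^2 = 173889 ≡ 16
250 = 128 + 64 + 32 + 16 + 8 + 2, so 255^250 ≡ 16·417·363·28·266·191 ≡ 149 (mod 421)
Right side y^r · r^s mod p:
232^2 = 53824 ≡ 357
232^4 ≡ 357^2 = 127449 ≡ 307
232^8 ≡ 307^2 = 94249 ≡ 366
232^16 ≡ 366^2 = 133956 ≡ 78
232^32 ≡ 78^2 = 6084 ≡ 190
232^64 ≡ 190^2 = 36100 ≡ 315
121 = 64 + 32 + 16 + 8 + 1, so 232^121 ≡ 315·190·78·366·232 ≡ 78 (mod 421)
121^2 = 14641 ≡ 327
121^4 ≡ 327^2 = 106929 ≡ 416
121^8 ≡ 416^2 = 173056 ≡ 25
121^16 ≡ 25^2 = 625 ≡ 204
121^32 ≡ 204^2 = 41616 ≡ 358
121^64 ≡ 358^2 = 128164 ≡ 180
122 = 64 + 32 + 16 + 8 + 2, so 121^122 ≡ 180·358·204·25·327 ≡ 266 (mod 421)
78·266 = 20748 ≡ 119 (mod 421)
149 ≠ 119, so verification fails.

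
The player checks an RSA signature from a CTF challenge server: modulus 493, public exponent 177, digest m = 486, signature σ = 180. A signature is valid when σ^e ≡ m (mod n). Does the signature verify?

σ^2 ≡ 180^2 = 32400 ≡ 355
σ^4 ≡ 355^2 = 126025 ≡ 310
σ^8 ≡ 310^2 = 96100 ≡ 458
σ^16 ≡ 458^2 = 209764 ≡ 239
σ^32 ≡ 239^2 = 57121 ≡ 426
σ^64 ≡ 426^2 = 181476 ≡ 52
σ^128 ≡ 52^2 = 2704 ≡ 239
177 = 128 + 32 + 16 + 1, so σ^177 ≡ 239·426·239·180 ≡ 486 (mod 493)
σ^177 mod 493 = 486 matches m.

verifies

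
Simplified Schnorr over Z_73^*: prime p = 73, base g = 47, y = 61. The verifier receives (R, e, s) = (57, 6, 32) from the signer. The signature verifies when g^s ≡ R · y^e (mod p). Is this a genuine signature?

g^s mod p:
Squares mod 73: 47^1≡47, 47^2≡19, 47^4≡69, 47^8≡16, 47^16≡37, 47^32≡55
47^32 ≡ 55 (mod 73)
R · y^e mod p:
Squares mod 73: 61^1≡61, 61^2≡71, 61^4≡4
6 = 4 + 2, so 61^6 ≡ 4·71 ≡ 65 (mod 73)
57·65 = 3705 ≡ 55 (mod 73)
55 ≡ 55 (mod 73); signature holds.

genuine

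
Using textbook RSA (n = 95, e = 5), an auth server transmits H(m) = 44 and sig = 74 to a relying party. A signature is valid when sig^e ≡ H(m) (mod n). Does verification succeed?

sig^2 ≡ 74^2 = 5476 ≡ 61
sig^4 ≡ 61^2 = 3721 ≡ 16
5 = 4 + 1, so sig^5 ≡ 16·74 ≡ 44 (mod 95)
44 = H(m), so the signature checks out.

passes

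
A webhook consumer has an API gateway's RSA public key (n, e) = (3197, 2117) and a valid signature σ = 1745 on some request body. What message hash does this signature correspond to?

355

σ^2 ≡ 1745^2 = 3045025 ≡ 1481
σ^4 ≡ 1481^2 = 2193361 ≡ 219
σ^8 ≡ 219^2 = 47961 ≡ 6
σ^16 ≡ 6^2 = 36
σ^32 ≡ 36^2 = 1296
σ^64 ≡ 1296^2 = 1679616 ≡ 1191
σ^128 ≡ 1191^2 = 1418481 ≡ 2210
σ^256 ≡ 2210^2 = 4884100 ≡ 2281
σ^512 ≡ 2281^2 = 5202961 ≡ 1442
σ^1024 ≡ 1442^2 = 2079364 ≡ 1314
σ^2048 ≡ 1314^2 = 1726596 ≡ 216
2117 = 2048 + 64 + 4 + 1, so σ^2117 ≡ 216·1191·219·1745 ≡ 355 (mod 3197)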